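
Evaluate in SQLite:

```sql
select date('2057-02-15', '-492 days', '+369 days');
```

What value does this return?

2056-10-15

Applying '-492 days' to 2057-02-15: counting 492 days back gives 2055-10-12.
Applying '+369 days' to 2055-10-12: counting 369 days forward gives 2056-10-15.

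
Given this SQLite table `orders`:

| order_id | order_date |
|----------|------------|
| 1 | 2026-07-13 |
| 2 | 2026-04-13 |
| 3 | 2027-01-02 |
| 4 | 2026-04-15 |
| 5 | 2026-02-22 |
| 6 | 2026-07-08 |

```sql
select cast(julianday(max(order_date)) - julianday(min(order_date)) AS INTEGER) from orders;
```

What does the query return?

314

MIN = 2026-02-22, MAX = 2027-01-02.
6 days remain in February 2026 after the 22nd (28 − 22).
Full months from March 2026 through December 2026 contribute their day counts.
Then 2 days into January 2027.
Total: 6 + 31 + 30 + 31 + 30 + 31 + 31 + 30 + 31 + 30 + 31 + 2 = 314.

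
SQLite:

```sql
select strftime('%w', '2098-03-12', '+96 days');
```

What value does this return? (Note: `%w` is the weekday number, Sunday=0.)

First apply '+96 days': 2098-03-12 → 2098-06-16.
2098-06-16 is a Monday; with Sunday=0 that is 1.

1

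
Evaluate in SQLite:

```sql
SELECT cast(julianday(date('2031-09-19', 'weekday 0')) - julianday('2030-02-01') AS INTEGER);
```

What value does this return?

`weekday 0` advances to the next Sunday; 2031-09-19 is a Friday, so it moves forward to 2031-09-21.
27 days remain in February 2030 after the 1st (28 − 1).
Full months from March 2030 through August 2031 contribute their day counts.
Then 21 days into September 2031.
Total: 27 + 31 + 30 + 31 + 30 + 31 + 31 + 30 + 31 + 30 + 31 + 31 + 28 + 31 + 30 + 31 + 30 + 31 + 31 + 21 = 597.

597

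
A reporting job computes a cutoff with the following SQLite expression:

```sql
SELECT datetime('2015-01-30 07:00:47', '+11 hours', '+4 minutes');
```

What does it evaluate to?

2015-01-30 18:04:47

+11 hours from 2015-01-30 07:00:47 is 2015-01-30 18:00:47.
+4 minutes from 2015-01-30 18:00:47 is 2015-01-30 18:04:47.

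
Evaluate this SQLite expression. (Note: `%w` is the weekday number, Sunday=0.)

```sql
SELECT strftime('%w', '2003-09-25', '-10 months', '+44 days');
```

3

First apply '-10 months', '+44 days': 2003-09-25 → 2003-01-08.
2003-01-08 is a Wednesday; with Sunday=0 that is 3.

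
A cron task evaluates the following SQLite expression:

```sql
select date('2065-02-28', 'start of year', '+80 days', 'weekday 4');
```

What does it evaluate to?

2065-03-26

`start of year` rewinds 2065-02-28 to 2065-01-01.
Applying '+80 days' to 2065-01-01: counting 80 days forward gives 2065-03-22.
`weekday 4` advances to the next Thursday; 2065-03-22 is a Sunday, so it moves forward to 2065-03-26.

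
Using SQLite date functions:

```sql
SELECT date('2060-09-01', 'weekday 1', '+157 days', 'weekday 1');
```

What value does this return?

`weekday 1` advances to the next Monday; 2060-09-01 is a Wednesday, so it moves forward to 2060-09-06.
Applying '+157 days' to 2060-09-06: counting 157 days forward gives 2061-02-10.
`weekday 1` advances to the next Monday; 2061-02-10 is a Thursday, so it moves forward to 2061-02-14.

2061-02-14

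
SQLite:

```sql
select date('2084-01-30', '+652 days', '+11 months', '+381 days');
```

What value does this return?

Applying '+652 days' to 2084-01-30: counting 652 days forward gives 2085-11-12.
Adding +11 months to 2085-11-12 gives 2086-10-12.
Applying '+381 days' to 2086-10-12: counting 381 days forward gives 2087-10-28.

2087-10-28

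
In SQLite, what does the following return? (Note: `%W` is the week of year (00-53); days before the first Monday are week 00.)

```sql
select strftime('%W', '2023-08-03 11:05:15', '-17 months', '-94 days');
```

First apply '-17 months', '-94 days': 2023-08-03 11:05:15 → 2021-11-29 11:05:15.
2021-11-29 is a Monday. SQLite's %W counts Mondays since the year started; the result is 48.

48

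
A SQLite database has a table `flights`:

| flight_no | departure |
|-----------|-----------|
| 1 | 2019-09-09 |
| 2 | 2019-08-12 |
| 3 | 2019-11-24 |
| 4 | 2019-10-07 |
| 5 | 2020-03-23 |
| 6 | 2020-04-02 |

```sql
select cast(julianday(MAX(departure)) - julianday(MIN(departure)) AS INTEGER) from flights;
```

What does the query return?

234

MIN = 2019-08-12, MAX = 2020-04-02.
19 days remain in August 2019 after the 12th (31 − 12).
Full months from September 2019 through March 2020 contribute their day counts.
Then 2 days into April 2020.
Total: 19 + 30 + 31 + 30 + 31 + 31 + 29 + 31 + 2 = 234.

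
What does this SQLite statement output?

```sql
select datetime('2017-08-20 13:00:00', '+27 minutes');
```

+27 minutes from 2017-08-20 13:00:00 is 2017-08-20 13:27:00.

2017-08-20 13:27:00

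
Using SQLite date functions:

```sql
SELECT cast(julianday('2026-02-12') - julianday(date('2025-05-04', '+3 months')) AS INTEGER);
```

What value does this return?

192

Adding +3 months to 2025-05-04 gives 2025-08-04.
27 days remain in August 2025 after the 4th (31 − 4).
September 2025: 30 days.
October 2025: 31 days.
November 2025: 30 days.
December 2025: 31 days.
January 2026: 31 days.
Then 12 days into February 2026.
Total: 27 + 30 + 31 + 30 + 31 + 31 + 12 = 192.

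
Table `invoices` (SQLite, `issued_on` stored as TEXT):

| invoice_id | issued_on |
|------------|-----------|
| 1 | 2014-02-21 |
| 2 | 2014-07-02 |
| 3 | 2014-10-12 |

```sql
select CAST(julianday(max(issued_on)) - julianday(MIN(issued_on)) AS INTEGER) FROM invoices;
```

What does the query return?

MIN = 2014-02-21, MAX = 2014-10-12.
7 days remain in February 2014 after the 21st (28 − 21).
Full months from March 2014 through September 2014 contribute their day counts.
Then 12 days into October 2014.
Total: 7 + 31 + 30 + 31 + 30 + 31 + 31 + 30 + 12 = 233.

233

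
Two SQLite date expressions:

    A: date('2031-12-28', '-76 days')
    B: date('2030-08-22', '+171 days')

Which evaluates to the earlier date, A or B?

B

A = 2031-10-13.
B = 2031-02-09.
B is earlier.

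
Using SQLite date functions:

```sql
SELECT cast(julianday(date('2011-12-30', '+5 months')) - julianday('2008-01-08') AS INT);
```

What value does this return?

1604

Adding +5 months to 2011-12-30 gives 2012-05-30.
23 days remain in January 2008 after the 8th (31 − 8).
Full months from February 2008 through April 2012 contribute their day counts.
Then 30 days into May 2012.
Total: 23 + 29 + 31 + 30 + 31 + 30 + 31 + 31 + 30 + 31 + 30 + 31 + 31 + 28 + 31 + 30 + 31 + 30 + 31 + 31 + 30 + 31 + 30 + 31 + 31 + 28 + 31 + 30 + 31 + 30 + 31 + 31 + 30 + 31 + 30 + 31 + 31 + 28 + 31 + 30 + 31 + 30 + 31 + 31 + 30 + 31 + 30 + 31 + 31 + 29 + 31 + 30 + 30 = 1604.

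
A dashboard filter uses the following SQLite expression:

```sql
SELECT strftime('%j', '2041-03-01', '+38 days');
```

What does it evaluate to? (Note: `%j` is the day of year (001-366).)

First apply '+38 days': 2041-03-01 → 2041-04-08.
Day-of-year for 2041-04-08: days since 2041-01-01 inclusive = 98, zero-padded to 098.

098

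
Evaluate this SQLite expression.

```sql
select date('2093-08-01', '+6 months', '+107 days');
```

2094-05-19

Adding +6 months to 2093-08-01 gives 2094-02-01.
Applying '+107 days' to 2094-02-01: counting 107 days forward gives 2094-05-19.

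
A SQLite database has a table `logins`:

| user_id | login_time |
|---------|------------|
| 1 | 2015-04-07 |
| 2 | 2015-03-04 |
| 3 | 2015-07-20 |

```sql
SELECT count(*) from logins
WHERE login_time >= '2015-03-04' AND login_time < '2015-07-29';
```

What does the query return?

Rows in [2015-03-04, 2015-07-29): 2015-04-07, 2015-03-04, 2015-07-20 → 3 rows.

3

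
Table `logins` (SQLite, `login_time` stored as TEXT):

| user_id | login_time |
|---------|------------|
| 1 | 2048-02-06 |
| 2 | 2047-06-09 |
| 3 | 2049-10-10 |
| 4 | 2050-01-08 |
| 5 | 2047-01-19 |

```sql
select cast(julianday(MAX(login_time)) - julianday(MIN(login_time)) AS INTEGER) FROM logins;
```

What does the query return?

1085

MIN = 2047-01-19, MAX = 2050-01-08.
12 days remain in January 2047 after the 19th (31 − 19).
Full months from February 2047 through December 2049 contribute their day counts.
Then 8 days into January 2050.
Total: 12 + 28 + 31 + 30 + 31 + 30 + 31 + 31 + 30 + 31 + 30 + 31 + 31 + 29 + 31 + 30 + 31 + 30 + 31 + 31 + 30 + 31 + 30 + 31 + 31 + 28 + 31 + 30 + 31 + 30 + 31 + 31 + 30 + 31 + 30 + 31 + 8 = 1085.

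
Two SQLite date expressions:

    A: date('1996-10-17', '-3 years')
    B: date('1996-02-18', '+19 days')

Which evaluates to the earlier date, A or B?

A

A = 1993-10-17.
B = 1996-03-08.
A is earlier.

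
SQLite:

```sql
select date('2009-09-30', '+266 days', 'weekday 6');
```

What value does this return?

2010-06-26

Applying '+266 days' to 2009-09-30: counting 266 days forward gives 2010-06-23.
`weekday 6` advances to the next Saturday; 2010-06-23 is a Wednesday, so it moves forward to 2010-06-26.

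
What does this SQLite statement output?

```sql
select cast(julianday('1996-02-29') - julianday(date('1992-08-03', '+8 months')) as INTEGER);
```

1062

Adding +8 months to 1992-08-03 gives 1993-04-03.
27 days remain in April 1993 after the 3rd (30 − 3).
Full months from May 1993 through January 1996 contribute their day counts.
Then 29 days into February 1996.
Total: 27 + 31 + 30 + 31 + 31 + 30 + 31 + 30 + 31 + 31 + 28 + 31 + 30 + 31 + 30 + 31 + 31 + 30 + 31 + 30 + 31 + 31 + 28 + 31 + 30 + 31 + 30 + 31 + 31 + 30 + 31 + 30 + 31 + 31 + 29 = 1062.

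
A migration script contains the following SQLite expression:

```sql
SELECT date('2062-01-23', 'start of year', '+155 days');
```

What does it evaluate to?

`start of year` rewinds 2062-01-23 to 2062-01-01.
Applying '+155 days' to 2062-01-01: counting 155 days forward gives 2062-06-05.

2062-06-05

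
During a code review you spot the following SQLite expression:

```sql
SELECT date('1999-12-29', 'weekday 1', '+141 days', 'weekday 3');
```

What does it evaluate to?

2000-05-24

`weekday 1` advances to the next Monday; 1999-12-29 is a Wednesday, so it moves forward to 2000-01-03.
Applying '+141 days' to 2000-01-03: counting 141 days forward gives 2000-05-23.
`weekday 3` advances to the next Wednesday; 2000-05-23 is a Tuesday, so it moves forward to 2000-05-24.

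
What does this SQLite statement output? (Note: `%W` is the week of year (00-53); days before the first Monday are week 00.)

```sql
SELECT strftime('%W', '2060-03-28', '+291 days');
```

02

First apply '+291 days': 2060-03-28 → 2061-01-13.
2061-01-13 is a Thursday. SQLite's %W counts Mondays since the year started; the result is 02.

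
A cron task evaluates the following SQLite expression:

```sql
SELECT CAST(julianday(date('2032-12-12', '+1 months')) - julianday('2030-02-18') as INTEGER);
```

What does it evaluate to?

Adding +1 month to 2032-12-12 gives 2033-01-12.
10 days remain in February 2030 after the 18th (28 − 18).
Full months from March 2030 through December 2032 contribute their day counts.
Then 12 days into January 2033.
Total: 10 + 31 + 30 + 31 + 30 + 31 + 31 + 30 + 31 + 30 + 31 + 31 + 28 + 31 + 30 + 31 + 30 + 31 + 31 + 30 + 31 + 30 + 31 + 31 + 29 + 31 + 30 + 31 + 30 + 31 + 31 + 30 + 31 + 30 + 31 + 12 = 1059.

1059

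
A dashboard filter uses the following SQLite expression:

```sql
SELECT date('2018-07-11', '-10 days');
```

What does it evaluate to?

2018-07-01

Going back 10 days within July lands on 2018-07-01.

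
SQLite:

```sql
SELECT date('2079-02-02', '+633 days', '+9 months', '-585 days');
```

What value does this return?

Applying '+633 days' to 2079-02-02: counting 633 days forward gives 2080-10-27.
Adding +9 months to 2080-10-27 gives 2081-07-27.
Applying '-585 days' to 2081-07-27: counting 585 days back gives 2079-12-20.

2079-12-20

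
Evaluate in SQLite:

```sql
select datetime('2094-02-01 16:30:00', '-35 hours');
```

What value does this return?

2094-01-31 05:30:00

-35 hours from 2094-02-01 16:30:00 is 2094-01-31 05:30:00 (crosses midnight).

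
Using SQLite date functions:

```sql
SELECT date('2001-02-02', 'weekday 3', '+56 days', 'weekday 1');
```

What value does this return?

2001-04-09

`weekday 3` advances to the next Wednesday; 2001-02-02 is a Friday, so it moves forward to 2001-02-07.
Applying '+56 days' to 2001-02-07: counting 56 days forward gives 2001-04-04.
`weekday 1` advances to the next Monday; 2001-04-04 is a Wednesday, so it moves forward to 2001-04-09.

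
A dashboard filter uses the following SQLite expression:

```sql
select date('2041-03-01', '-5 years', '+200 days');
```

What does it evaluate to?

Adding -5 years to 2041-03-01 gives 2036-03-01.
Applying '+200 days' to 2036-03-01: counting 200 days forward gives 2036-09-17.

2036-09-17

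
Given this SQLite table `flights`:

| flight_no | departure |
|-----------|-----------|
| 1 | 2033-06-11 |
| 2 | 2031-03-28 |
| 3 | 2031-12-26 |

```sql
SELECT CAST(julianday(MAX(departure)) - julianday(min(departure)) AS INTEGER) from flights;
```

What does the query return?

806

MIN = 2031-03-28, MAX = 2033-06-11.
3 days remain in March 2031 after the 28th (31 − 28).
Full months from April 2031 through May 2033 contribute their day counts.
Then 11 days into June 2033.
Total: 3 + 30 + 31 + 30 + 31 + 31 + 30 + 31 + 30 + 31 + 31 + 29 + 31 + 30 + 31 + 30 + 31 + 31 + 30 + 31 + 30 + 31 + 31 + 28 + 31 + 30 + 31 + 11 = 806.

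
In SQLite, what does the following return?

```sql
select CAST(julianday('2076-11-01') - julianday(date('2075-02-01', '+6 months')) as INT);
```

Adding +6 months to 2075-02-01 gives 2075-08-01.
30 days remain in August 2075 after the 1st (31 − 1).
Full months from September 2075 through October 2076 contribute their day counts.
Then 1 day into November 2076.
Total: 30 + 30 + 31 + 30 + 31 + 31 + 29 + 31 + 30 + 31 + 30 + 31 + 31 + 30 + 31 + 1 = 458.

458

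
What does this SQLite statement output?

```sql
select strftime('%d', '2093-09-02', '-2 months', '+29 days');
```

31

First apply '-2 months', '+29 days': 2093-09-02 → 2093-07-31.
`%d` extracts the 2-digit day of month: 31.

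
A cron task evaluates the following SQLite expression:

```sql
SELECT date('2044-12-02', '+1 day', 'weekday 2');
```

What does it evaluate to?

2044-12-06

Advancing 1 more day within December lands on 2044-12-03.
`weekday 2` advances to the next Tuesday; 2044-12-03 is a Saturday, so it moves forward to 2044-12-06.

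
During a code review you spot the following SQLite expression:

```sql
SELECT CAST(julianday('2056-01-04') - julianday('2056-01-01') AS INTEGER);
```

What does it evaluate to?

3

Both dates are in January 2056: 4 − 1 = 3.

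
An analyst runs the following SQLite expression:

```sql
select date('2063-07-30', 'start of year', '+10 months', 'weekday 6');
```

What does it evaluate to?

`start of year` rewinds 2063-07-30 to 2063-01-01.
Adding +10 months to 2063-01-01 gives 2063-11-01.
`weekday 6` advances to the next Saturday; 2063-11-01 is a Thursday, so it moves forward to 2063-11-03.

2063-11-03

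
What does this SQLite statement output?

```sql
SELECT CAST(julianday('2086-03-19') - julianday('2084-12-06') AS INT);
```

25 days remain in December 2084 after the 6th (31 − 6).
Full months from January 2085 through February 2086 contribute their day counts.
Then 19 days into March 2086.
Total: 25 + 31 + 28 + 31 + 30 + 31 + 30 + 31 + 31 + 30 + 31 + 30 + 31 + 31 + 28 + 19 = 468.

468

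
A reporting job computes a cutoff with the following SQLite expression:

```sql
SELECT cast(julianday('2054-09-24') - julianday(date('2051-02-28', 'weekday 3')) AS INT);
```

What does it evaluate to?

1303

`weekday 3` advances to the next Wednesday; 2051-02-28 is a Tuesday, so it moves forward to 2051-03-01.
30 days remain in March 2051 after the 1st (31 − 1).
Full months from April 2051 through August 2054 contribute their day counts.
Then 24 days into September 2054.
Total: 30 + 30 + 31 + 30 + 31 + 31 + 30 + 31 + 30 + 31 + 31 + 29 + 31 + 30 + 31 + 30 + 31 + 31 + 30 + 31 + 30 + 31 + 31 + 28 + 31 + 30 + 31 + 30 + 31 + 31 + 30 + 31 + 30 + 31 + 31 + 28 + 31 + 30 + 31 + 30 + 31 + 31 + 24 = 1303.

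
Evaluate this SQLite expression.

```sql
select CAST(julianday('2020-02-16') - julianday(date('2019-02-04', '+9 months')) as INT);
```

Adding +9 months to 2019-02-04 gives 2019-11-04.
26 days remain in November 2019 after the 4th (30 − 4).
December 2019: 31 days.
January 2020: 31 days.
Then 16 days into February 2020.
Total: 26 + 31 + 31 + 16 = 104.

104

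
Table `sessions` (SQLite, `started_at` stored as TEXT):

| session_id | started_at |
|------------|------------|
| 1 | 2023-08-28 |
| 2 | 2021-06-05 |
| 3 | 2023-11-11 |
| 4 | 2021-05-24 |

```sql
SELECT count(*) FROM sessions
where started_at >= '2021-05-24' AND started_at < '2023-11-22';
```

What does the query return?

Rows in [2021-05-24, 2023-11-22): 2023-08-28, 2021-06-05, 2023-11-11, 2021-05-24 → 4 rows.

4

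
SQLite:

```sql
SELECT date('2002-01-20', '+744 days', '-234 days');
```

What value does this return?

2003-06-14

Applying '+744 days' to 2002-01-20: counting 744 days forward gives 2004-02-03.
Applying '-234 days' to 2004-02-03: counting 234 days back gives 2003-06-14.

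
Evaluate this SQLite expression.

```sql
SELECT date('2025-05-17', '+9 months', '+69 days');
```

2026-04-27

Adding +9 months to 2025-05-17 gives 2026-02-17.
Applying '+69 days' to 2026-02-17: counting 69 days forward gives 2026-04-27.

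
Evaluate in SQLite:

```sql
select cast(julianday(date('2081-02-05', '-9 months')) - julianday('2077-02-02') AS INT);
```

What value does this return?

Adding -9 months to 2081-02-05 gives 2080-05-05.
26 days remain in February 2077 after the 2nd (28 − 2).
Full months from March 2077 through April 2080 contribute their day counts.
Then 5 days into May 2080.
Total: 26 + 31 + 30 + 31 + 30 + 31 + 31 + 30 + 31 + 30 + 31 + 31 + 28 + 31 + 30 + 31 + 30 + 31 + 31 + 30 + 31 + 30 + 31 + 31 + 28 + 31 + 30 + 31 + 30 + 31 + 31 + 30 + 31 + 30 + 31 + 31 + 29 + 31 + 30 + 5 = 1188.

1188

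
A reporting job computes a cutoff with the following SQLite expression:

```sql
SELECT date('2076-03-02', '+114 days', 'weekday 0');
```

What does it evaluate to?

2076-06-28

Applying '+114 days' to 2076-03-02: counting 114 days forward gives 2076-06-24.
`weekday 0` advances to the next Sunday; 2076-06-24 is a Wednesday, so it moves forward to 2076-06-28.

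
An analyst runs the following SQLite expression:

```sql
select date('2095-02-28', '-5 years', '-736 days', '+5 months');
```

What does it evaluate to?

2088-07-23

Adding -5 years to 2095-02-28 gives 2090-02-28.
Applying '-736 days' to 2090-02-28: counting 736 days back gives 2088-02-23.
Adding +5 months to 2088-02-23 gives 2088-07-23.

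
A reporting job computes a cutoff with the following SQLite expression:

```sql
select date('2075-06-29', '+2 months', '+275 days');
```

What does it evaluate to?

Adding +2 months to 2075-06-29 gives 2075-08-29.
Applying '+275 days' to 2075-08-29: counting 275 days forward gives 2076-05-30.

2076-05-30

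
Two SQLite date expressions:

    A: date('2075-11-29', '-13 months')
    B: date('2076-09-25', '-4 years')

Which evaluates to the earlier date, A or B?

B

A = 2074-10-29.
B = 2072-09-25.
B is earlier.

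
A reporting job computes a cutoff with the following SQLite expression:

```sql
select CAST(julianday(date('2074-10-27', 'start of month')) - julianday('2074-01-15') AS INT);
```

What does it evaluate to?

`start of month` rewinds 2074-10-27 to 2074-10-01.
16 days remain in January 2074 after the 15th (31 − 15).
Full months from February 2074 through September 2074 contribute their day counts.
Then 1 day into October 2074.
Total: 16 + 28 + 31 + 30 + 31 + 30 + 31 + 31 + 30 + 1 = 259.

259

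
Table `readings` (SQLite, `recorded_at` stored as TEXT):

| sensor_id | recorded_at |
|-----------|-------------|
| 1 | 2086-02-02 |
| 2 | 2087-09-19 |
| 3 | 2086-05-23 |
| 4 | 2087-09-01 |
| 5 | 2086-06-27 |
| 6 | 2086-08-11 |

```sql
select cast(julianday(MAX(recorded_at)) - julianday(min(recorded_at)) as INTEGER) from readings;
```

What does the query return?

594

MIN = 2086-02-02, MAX = 2087-09-19.
26 days remain in February 2086 after the 2nd (28 − 2).
Full months from March 2086 through August 2087 contribute their day counts.
Then 19 days into September 2087.
Total: 26 + 31 + 30 + 31 + 30 + 31 + 31 + 30 + 31 + 30 + 31 + 31 + 28 + 31 + 30 + 31 + 30 + 31 + 31 + 19 = 594.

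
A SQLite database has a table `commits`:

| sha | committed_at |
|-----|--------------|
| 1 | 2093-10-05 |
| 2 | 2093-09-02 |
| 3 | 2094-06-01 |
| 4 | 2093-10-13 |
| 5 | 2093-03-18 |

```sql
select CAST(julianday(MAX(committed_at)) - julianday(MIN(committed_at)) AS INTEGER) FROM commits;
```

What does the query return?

440

MIN = 2093-03-18, MAX = 2094-06-01.
13 days remain in March 2093 after the 18th (31 − 18).
Full months from April 2093 through May 2094 contribute their day counts.
Then 1 day into June 2094.
Total: 13 + 30 + 31 + 30 + 31 + 31 + 30 + 31 + 30 + 31 + 31 + 28 + 31 + 30 + 31 + 1 = 440.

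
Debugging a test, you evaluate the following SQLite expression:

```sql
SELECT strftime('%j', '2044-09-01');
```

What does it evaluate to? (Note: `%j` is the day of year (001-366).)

245

Day-of-year for 2044-09-01: days since 2044-01-01 inclusive = 245, zero-padded to 245.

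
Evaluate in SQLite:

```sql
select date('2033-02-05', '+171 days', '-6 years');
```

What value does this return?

Applying '+171 days' to 2033-02-05: counting 171 days forward gives 2033-07-26.
Adding -6 years to 2033-07-26 gives 2027-07-26.

2027-07-26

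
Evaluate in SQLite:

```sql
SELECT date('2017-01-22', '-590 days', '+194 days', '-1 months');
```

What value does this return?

2015-11-23

Applying '-590 days' to 2017-01-22: counting 590 days back gives 2015-06-12.
Applying '+194 days' to 2015-06-12: counting 194 days forward gives 2015-12-23.
Adding -1 month to 2015-12-23 gives 2015-11-23.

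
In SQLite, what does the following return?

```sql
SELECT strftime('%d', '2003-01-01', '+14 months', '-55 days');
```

06

First apply '+14 months', '-55 days': 2003-01-01 → 2004-01-06.
`%d` extracts the 2-digit day of month: 06.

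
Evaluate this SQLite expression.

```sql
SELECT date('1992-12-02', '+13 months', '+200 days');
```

Adding +13 months to 1992-12-02 gives 1994-01-02.
Applying '+200 days' to 1994-01-02: counting 200 days forward gives 1994-07-21.

1994-07-21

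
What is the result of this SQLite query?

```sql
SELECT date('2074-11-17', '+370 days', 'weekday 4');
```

2075-11-28

Applying '+370 days' to 2074-11-17: counting 370 days forward gives 2075-11-22.
`weekday 4` advances to the next Thursday; 2075-11-22 is a Friday, so it moves forward to 2075-11-28.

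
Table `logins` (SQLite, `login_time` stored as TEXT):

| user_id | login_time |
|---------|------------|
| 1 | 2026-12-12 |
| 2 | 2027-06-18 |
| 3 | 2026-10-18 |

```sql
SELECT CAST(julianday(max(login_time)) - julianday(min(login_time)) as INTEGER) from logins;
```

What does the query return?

243

MIN = 2026-10-18, MAX = 2027-06-18.
13 days remain in October 2026 after the 18th (31 − 18).
Full months from November 2026 through May 2027 contribute their day counts.
Then 18 days into June 2027.
Total: 13 + 30 + 31 + 31 + 28 + 31 + 30 + 31 + 18 = 243.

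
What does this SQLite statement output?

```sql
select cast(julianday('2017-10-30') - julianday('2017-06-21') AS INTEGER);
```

9 days remain in June 2017 after the 21st (30 − 21).
July 2017: 31 days.
August 2017: 31 days.
September 2017: 30 days.
Then 30 days into October 2017.
Total: 9 + 31 + 31 + 30 + 30 = 131.

131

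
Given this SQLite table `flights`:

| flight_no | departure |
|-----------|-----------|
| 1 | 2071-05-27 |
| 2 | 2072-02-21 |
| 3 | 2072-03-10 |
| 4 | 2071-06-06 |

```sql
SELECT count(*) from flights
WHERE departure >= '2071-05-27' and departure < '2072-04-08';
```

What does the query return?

Rows in [2071-05-27, 2072-04-08): 2071-05-27, 2072-02-21, 2072-03-10, 2071-06-06 → 4 rows.

4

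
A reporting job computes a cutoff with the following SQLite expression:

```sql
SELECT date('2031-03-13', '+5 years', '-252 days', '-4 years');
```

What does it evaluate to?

Adding +5 years to 2031-03-13 gives 2036-03-13.
Applying '-252 days' to 2036-03-13: counting 252 days back gives 2035-07-05.
Adding -4 years to 2035-07-05 gives 2031-07-05.

2031-07-05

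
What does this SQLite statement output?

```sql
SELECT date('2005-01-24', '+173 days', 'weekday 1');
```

2005-07-18

Applying '+173 days' to 2005-01-24: counting 173 days forward gives 2005-07-16.
`weekday 1` advances to the next Monday; 2005-07-16 is a Saturday, so it moves forward to 2005-07-18.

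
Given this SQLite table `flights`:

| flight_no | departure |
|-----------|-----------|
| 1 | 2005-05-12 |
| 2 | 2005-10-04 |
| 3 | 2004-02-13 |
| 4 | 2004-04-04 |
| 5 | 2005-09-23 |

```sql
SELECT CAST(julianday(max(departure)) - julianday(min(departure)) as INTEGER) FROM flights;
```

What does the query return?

MIN = 2004-02-13, MAX = 2005-10-04.
16 days remain in February 2004 after the 13th (29 − 13).
Full months from March 2004 through September 2005 contribute their day counts.
Then 4 days into October 2005.
Total: 16 + 31 + 30 + 31 + 30 + 31 + 31 + 30 + 31 + 30 + 31 + 31 + 28 + 31 + 30 + 31 + 30 + 31 + 31 + 30 + 4 = 599.

599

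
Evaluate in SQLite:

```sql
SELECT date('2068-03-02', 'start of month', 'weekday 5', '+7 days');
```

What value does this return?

2068-03-09

`start of month` rewinds 2068-03-02 to 2068-03-01.
`weekday 5` advances to the next Friday; 2068-03-01 is a Thursday, so it moves forward to 2068-03-02.
Advancing 7 more days within March lands on 2068-03-09.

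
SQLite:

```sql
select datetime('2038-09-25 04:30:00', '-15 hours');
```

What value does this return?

2038-09-24 13:30:00

-15 hours from 2038-09-25 04:30:00 is 2038-09-24 13:30:00 (crosses midnight).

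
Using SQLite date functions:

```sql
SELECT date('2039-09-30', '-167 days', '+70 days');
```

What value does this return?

2039-06-25

Applying '-167 days' to 2039-09-30: counting 167 days back gives 2039-04-16.
Applying '+70 days' to 2039-04-16: counting 70 days forward gives 2039-06-25.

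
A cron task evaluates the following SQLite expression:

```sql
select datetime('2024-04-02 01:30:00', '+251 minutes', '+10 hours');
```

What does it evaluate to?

2024-04-02 15:41:00

251 minutes = 4h 11m; +251 minutes from 2024-04-02 01:30:00 is 2024-04-02 05:41:00.
+10 hours from 2024-04-02 05:41:00 is 2024-04-02 15:41:00.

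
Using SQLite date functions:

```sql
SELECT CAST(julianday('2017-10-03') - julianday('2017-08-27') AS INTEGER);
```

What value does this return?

4 days remain in August 2017 after the 27th (31 − 27).
September 2017: 30 days.
Then 3 days into October 2017.
Total: 4 + 30 + 3 = 37.

37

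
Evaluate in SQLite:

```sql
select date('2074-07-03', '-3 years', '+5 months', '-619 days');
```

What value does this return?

Adding -3 years to 2074-07-03 gives 2071-07-03.
Adding +5 months to 2071-07-03 gives 2071-12-03.
Applying '-619 days' to 2071-12-03: counting 619 days back gives 2070-03-24.

2070-03-24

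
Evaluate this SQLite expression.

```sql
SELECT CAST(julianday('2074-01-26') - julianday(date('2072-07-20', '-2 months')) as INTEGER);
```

Adding -2 months to 2072-07-20 gives 2072-05-20.
11 days remain in May 2072 after the 20th (31 − 20).
Full months from June 2072 through December 2073 contribute their day counts.
Then 26 days into January 2074.
Total: 11 + 30 + 31 + 31 + 30 + 31 + 30 + 31 + 31 + 28 + 31 + 30 + 31 + 30 + 31 + 31 + 30 + 31 + 30 + 31 + 26 = 616.

616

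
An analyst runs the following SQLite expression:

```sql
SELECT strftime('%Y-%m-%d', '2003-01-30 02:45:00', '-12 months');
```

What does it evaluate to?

First apply '-12 months': 2003-01-30 02:45:00 → 2002-01-30 02:45:00.
`%Y-%m-%d` extracts the ISO date: 2002-01-30.

2002-01-30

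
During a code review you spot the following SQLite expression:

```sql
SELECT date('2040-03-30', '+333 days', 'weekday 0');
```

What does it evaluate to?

2041-03-03

Applying '+333 days' to 2040-03-30: counting 333 days forward gives 2041-02-26.
`weekday 0` advances to the next Sunday; 2041-02-26 is a Tuesday, so it moves forward to 2041-03-03.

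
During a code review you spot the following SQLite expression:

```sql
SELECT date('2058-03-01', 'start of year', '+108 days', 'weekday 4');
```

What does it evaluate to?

2058-04-25

`start of year` rewinds 2058-03-01 to 2058-01-01.
Applying '+108 days' to 2058-01-01: counting 108 days forward gives 2058-04-19.
`weekday 4` advances to the next Thursday; 2058-04-19 is a Friday, so it moves forward to 2058-04-25.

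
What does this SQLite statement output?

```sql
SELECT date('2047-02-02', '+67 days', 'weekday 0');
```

2047-04-14

Applying '+67 days' to 2047-02-02: counting 67 days forward gives 2047-04-10.
`weekday 0` advances to the next Sunday; 2047-04-10 is a Wednesday, so it moves forward to 2047-04-14.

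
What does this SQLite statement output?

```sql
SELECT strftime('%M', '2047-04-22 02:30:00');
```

30

`%M` extracts the 2-digit minute: 30.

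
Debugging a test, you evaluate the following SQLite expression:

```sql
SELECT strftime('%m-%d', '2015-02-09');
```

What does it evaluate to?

`%m-%d` extracts the month-day: 02-09.

02-09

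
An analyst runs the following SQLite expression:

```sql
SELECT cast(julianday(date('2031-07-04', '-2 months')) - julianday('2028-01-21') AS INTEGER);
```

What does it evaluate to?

1199

Adding -2 months to 2031-07-04 gives 2031-05-04.
10 days remain in January 2028 after the 21st (31 − 21).
Full months from February 2028 through April 2031 contribute their day counts.
Then 4 days into May 2031.
Total: 10 + 29 + 31 + 30 + 31 + 30 + 31 + 31 + 30 + 31 + 30 + 31 + 31 + 28 + 31 + 30 + 31 + 30 + 31 + 31 + 30 + 31 + 30 + 31 + 31 + 28 + 31 + 30 + 31 + 30 + 31 + 31 + 30 + 31 + 30 + 31 + 31 + 28 + 31 + 30 + 4 = 1199.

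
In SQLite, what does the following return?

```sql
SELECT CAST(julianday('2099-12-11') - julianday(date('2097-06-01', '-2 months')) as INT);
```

Adding -2 months to 2097-06-01 gives 2097-04-01.
29 days remain in April 2097 after the 1st (30 − 1).
Full months from May 2097 through November 2099 contribute their day counts.
Then 11 days into December 2099.
Total: 29 + 31 + 30 + 31 + 31 + 30 + 31 + 30 + 31 + 31 + 28 + 31 + 30 + 31 + 30 + 31 + 31 + 30 + 31 + 30 + 31 + 31 + 28 + 31 + 30 + 31 + 30 + 31 + 31 + 30 + 31 + 30 + 11 = 984.

984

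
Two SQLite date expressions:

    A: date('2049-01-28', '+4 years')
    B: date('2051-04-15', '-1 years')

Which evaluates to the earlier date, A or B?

A = 2053-01-28.
B = 2050-04-15.
B is earlier.

B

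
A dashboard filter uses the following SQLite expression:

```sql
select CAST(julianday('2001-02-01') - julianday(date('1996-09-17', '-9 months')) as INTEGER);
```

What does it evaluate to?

Adding -9 months to 1996-09-17 gives 1995-12-17.
14 days remain in December 1995 after the 17th (31 − 17).
Full months from January 1996 through January 2001 contribute their day counts.
Then 1 day into February 2001.
Total: 14 + 31 + 29 + 31 + 30 + 31 + 30 + 31 + 31 + 30 + 31 + 30 + 31 + 31 + 28 + 31 + 30 + 31 + 30 + 31 + 31 + 30 + 31 + 30 + 31 + 31 + 28 + 31 + 30 + 31 + 30 + 31 + 31 + 30 + 31 + 30 + 31 + 31 + 28 + 31 + 30 + 31 + 30 + 31 + 31 + 30 + 31 + 30 + 31 + 31 + 29 + 31 + 30 + 31 + 30 + 31 + 31 + 30 + 31 + 30 + 31 + 31 + 1 = 1873.

1873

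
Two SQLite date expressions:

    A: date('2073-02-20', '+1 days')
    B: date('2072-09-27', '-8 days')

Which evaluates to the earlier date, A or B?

A = 2073-02-21.
B = 2072-09-19.
B is earlier.

B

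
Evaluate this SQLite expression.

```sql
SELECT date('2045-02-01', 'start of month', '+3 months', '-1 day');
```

2045-04-30

`start of month` rewinds 2045-02-01 to 2045-02-01.
Adding +3 months to 2045-02-01 gives 2045-05-01.
Going back 1 day from 2045-05-01 reaches 2045-04-30 (last day of April, 30 days).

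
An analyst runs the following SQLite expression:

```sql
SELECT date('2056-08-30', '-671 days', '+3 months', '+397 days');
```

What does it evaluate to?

Applying '-671 days' to 2056-08-30: counting 671 days back gives 2054-10-29.
Adding +3 months to 2054-10-29 gives 2055-01-29.
Applying '+397 days' to 2055-01-29: counting 397 days forward gives 2056-03-01.

2056-03-01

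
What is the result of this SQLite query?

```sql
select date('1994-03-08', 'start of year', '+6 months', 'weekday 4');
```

`start of year` rewinds 1994-03-08 to 1994-01-01.
Adding +6 months to 1994-01-01 gives 1994-07-01.
`weekday 4` advances to the next Thursday; 1994-07-01 is a Friday, so it moves forward to 1994-07-07.

1994-07-07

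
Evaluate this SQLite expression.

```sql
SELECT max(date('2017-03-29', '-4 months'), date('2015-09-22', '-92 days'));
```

2016-11-29

date('2017-03-29', '-4 months') → 2016-11-29.
date('2015-09-22', '-92 days') → 2015-06-22.
Later of the two is 2016-11-29.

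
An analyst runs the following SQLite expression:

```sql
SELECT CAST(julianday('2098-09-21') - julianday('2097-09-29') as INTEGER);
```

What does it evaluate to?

1 day remains in September 2097 after the 29th (30 − 29).
Full months from October 2097 through August 2098 contribute their day counts.
Then 21 days into September 2098.
Total: 1 + 31 + 30 + 31 + 31 + 28 + 31 + 30 + 31 + 30 + 31 + 31 + 21 = 357.

357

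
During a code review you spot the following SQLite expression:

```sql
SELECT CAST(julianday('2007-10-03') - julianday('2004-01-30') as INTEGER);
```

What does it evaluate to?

1342

1 day remains in January 2004 after the 30th (31 − 30).
Full months from February 2004 through September 2007 contribute their day counts.
Then 3 days into October 2007.
Total: 1 + 29 + 31 + 30 + 31 + 30 + 31 + 31 + 30 + 31 + 30 + 31 + 31 + 28 + 31 + 30 + 31 + 30 + 31 + 31 + 30 + 31 + 30 + 31 + 31 + 28 + 31 + 30 + 31 + 30 + 31 + 31 + 30 + 31 + 30 + 31 + 31 + 28 + 31 + 30 + 31 + 30 + 31 + 31 + 30 + 3 = 1342.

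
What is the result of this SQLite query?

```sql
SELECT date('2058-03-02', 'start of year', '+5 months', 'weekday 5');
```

`start of year` rewinds 2058-03-02 to 2058-01-01.
Adding +5 months to 2058-01-01 gives 2058-06-01.
`weekday 5` advances to the next Friday; 2058-06-01 is a Saturday, so it moves forward to 2058-06-07.

2058-06-07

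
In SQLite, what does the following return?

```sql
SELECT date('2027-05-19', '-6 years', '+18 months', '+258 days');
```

Adding -6 years to 2027-05-19 gives 2021-05-19.
Adding +18 months to 2021-05-19 gives 2022-11-19.
Applying '+258 days' to 2022-11-19: counting 258 days forward gives 2023-08-04.

2023-08-04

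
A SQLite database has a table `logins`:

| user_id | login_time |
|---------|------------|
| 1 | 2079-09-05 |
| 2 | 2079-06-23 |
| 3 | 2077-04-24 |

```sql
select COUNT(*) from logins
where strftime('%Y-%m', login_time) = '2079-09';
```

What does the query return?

Rows with year-month 2079-09: 2079-09-05 → 1.

1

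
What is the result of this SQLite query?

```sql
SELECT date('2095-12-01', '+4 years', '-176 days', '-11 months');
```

Adding +4 years to 2095-12-01 gives 2099-12-01.
Applying '-176 days' to 2099-12-01: counting 176 days back gives 2099-06-08.
Adding -11 months to 2099-06-08 gives 2098-07-08.

2098-07-08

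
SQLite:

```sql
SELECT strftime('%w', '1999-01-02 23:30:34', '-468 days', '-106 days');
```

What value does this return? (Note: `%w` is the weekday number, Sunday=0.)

First apply '-468 days', '-106 days': 1999-01-02 23:30:34 → 1997-06-07 23:30:34.
1997-06-07 is a Saturday; with Sunday=0 that is 6.

6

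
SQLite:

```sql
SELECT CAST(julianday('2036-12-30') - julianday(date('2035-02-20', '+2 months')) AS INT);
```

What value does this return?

Adding +2 months to 2035-02-20 gives 2035-04-20.
10 days remain in April 2035 after the 20th (30 − 20).
Full months from May 2035 through November 2036 contribute their day counts.
Then 30 days into December 2036.
Total: 10 + 31 + 30 + 31 + 31 + 30 + 31 + 30 + 31 + 31 + 29 + 31 + 30 + 31 + 30 + 31 + 31 + 30 + 31 + 30 + 30 = 620.

620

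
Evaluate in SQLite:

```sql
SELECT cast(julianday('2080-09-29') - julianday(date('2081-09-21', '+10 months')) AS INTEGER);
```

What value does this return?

-660

Adding +10 months to 2081-09-21 gives 2082-07-21.
1 day remains in September 2080 after the 29th (30 − 29).
Full months from October 2080 through June 2082 contribute their day counts.
Then 21 days into July 2082.
Total: 1 + 31 + 30 + 31 + 31 + 28 + 31 + 30 + 31 + 30 + 31 + 31 + 30 + 31 + 30 + 31 + 31 + 28 + 31 + 30 + 31 + 30 + 21 = 660.
The subtraction is earlier − later, so the result is −660 → -660.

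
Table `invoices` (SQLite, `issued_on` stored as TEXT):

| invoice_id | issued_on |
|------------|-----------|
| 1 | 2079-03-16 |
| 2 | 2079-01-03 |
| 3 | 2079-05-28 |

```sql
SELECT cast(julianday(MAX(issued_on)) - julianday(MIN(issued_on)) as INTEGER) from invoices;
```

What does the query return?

MIN = 2079-01-03, MAX = 2079-05-28.
28 days remain in January 2079 after the 3rd (31 − 3).
February 2079: 28 days.
March 2079: 31 days.
April 2079: 30 days.
Then 28 days into May 2079.
Total: 28 + 28 + 31 + 30 + 28 = 145.

145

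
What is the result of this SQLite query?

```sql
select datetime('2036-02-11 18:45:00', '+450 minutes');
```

2036-02-12 02:15:00

450 minutes = 7h 30m; +450 minutes from 2036-02-11 18:45:00 is 2036-02-12 02:15:00 (crosses midnight).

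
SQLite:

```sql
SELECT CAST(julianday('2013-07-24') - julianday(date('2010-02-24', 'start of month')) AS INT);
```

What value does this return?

1269

`start of month` rewinds 2010-02-24 to 2010-02-01.
27 days remain in February 2010 after the 1st (28 − 1).
Full months from March 2010 through June 2013 contribute their day counts.
Then 24 days into July 2013.
Total: 27 + 31 + 30 + 31 + 30 + 31 + 31 + 30 + 31 + 30 + 31 + 31 + 28 + 31 + 30 + 31 + 30 + 31 + 31 + 30 + 31 + 30 + 31 + 31 + 29 + 31 + 30 + 31 + 30 + 31 + 31 + 30 + 31 + 30 + 31 + 31 + 28 + 31 + 30 + 31 + 30 + 24 = 1269.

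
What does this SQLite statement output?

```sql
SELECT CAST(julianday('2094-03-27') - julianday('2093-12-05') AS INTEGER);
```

112

26 days remain in December 2093 after the 5th (31 − 5).
January 2094: 31 days.
February 2094: 28 days.
Then 27 days into March 2094.
Total: 26 + 31 + 28 + 27 = 112.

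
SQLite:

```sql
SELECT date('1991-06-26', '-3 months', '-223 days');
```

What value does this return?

Adding -3 months to 1991-06-26 gives 1991-03-26.
Applying '-223 days' to 1991-03-26: counting 223 days back gives 1990-08-15.

1990-08-15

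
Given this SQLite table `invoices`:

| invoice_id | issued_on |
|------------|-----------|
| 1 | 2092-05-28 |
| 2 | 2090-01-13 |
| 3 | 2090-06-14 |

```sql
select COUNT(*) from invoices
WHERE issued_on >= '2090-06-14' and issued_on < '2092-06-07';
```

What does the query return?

Rows in [2090-06-14, 2092-06-07): 2092-05-28, 2090-06-14 → 2 rows.

2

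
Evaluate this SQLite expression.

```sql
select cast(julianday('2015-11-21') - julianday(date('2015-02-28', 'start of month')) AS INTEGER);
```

293

`start of month` rewinds 2015-02-28 to 2015-02-01.
27 days remain in February 2015 after the 1st (28 − 1).
Full months from March 2015 through October 2015 contribute their day counts.
Then 21 days into November 2015.
Total: 27 + 31 + 30 + 31 + 30 + 31 + 31 + 30 + 31 + 21 = 293.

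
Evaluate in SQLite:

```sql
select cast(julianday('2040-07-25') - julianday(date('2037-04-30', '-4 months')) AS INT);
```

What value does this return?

1303

Adding -4 months to 2037-04-30 gives 2036-12-30.
1 day remains in December 2036 after the 30th (31 − 30).
Full months from January 2037 through June 2040 contribute their day counts.
Then 25 days into July 2040.
Total: 1 + 31 + 28 + 31 + 30 + 31 + 30 + 31 + 31 + 30 + 31 + 30 + 31 + 31 + 28 + 31 + 30 + 31 + 30 + 31 + 31 + 30 + 31 + 30 + 31 + 31 + 28 + 31 + 30 + 31 + 30 + 31 + 31 + 30 + 31 + 30 + 31 + 31 + 29 + 31 + 30 + 31 + 30 + 25 = 1303.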